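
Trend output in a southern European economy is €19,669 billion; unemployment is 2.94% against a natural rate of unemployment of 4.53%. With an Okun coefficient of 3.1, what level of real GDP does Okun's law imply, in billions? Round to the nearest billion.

€20,638 billion

Unemployment gap = 2.94 - 4.53 = -1.59 points, so the output gap is -3.1 × (-1.59) = 4.929%.
Actual GDP = 19669 × (1 + 4.929/100) = 19669 × 1.04929 ≈ 20638 billion.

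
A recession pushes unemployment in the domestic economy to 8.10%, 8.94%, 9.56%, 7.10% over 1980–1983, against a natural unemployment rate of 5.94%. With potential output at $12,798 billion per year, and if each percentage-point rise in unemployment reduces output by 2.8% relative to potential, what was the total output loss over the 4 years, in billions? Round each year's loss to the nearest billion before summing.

$3,562 billion

Year 1980: gap = -2.8 × (8.1 - 5.94) = -6.048%, loss ≈ 12798 × 6.048/100 ≈ 774.
Year 1981: gap = -2.8 × (8.94 - 5.94) = -8.4%, loss ≈ 12798 × 8.4/100 ≈ 1075.
Year 1982: gap = -2.8 × (9.56 - 5.94) = -10.136%, loss ≈ 12798 × 10.136/100 ≈ 1297.
Year 1983: gap = -2.8 × (7.1 - 5.94) = -3.248%, loss ≈ 12798 × 3.248/100 ≈ 416.
Total lost output = 774 + 1075 + 1297 + 416 = 3562 billion.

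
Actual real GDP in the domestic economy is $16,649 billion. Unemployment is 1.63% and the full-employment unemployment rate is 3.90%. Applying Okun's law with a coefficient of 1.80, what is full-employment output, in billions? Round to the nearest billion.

Unemployment gap = 1.63 - 3.9 = -2.27 points, so output gap = -1.8 × (-2.27) = 4.086%.
Since Y = Y* × (1 + gap/100), Y* = 16649/1.04086 ≈ 15995 billion.

$15,995 billion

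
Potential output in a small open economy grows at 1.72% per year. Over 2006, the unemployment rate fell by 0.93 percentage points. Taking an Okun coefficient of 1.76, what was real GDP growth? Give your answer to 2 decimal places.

Growth-rate Okun's law: g_Y = g_Y* - β × Δu.
g_Y = 1.72 - 1.76 × (-0.93) = 1.72 + 1.6368 = 3.3568%, i.e. 3.36% to 2 d.p.

3.36%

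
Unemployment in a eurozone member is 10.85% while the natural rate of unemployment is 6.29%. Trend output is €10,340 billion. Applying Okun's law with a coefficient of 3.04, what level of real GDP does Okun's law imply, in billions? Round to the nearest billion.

€8,907 billion

Unemployment gap = 10.85 - 6.29 = 4.56 points, so the output gap is -3.04 × 4.56 = -13.8624%.
Actual GDP = 10340 × (1 - 13.8624/100) = 10340 × 0.861376 ≈ 8907 billion.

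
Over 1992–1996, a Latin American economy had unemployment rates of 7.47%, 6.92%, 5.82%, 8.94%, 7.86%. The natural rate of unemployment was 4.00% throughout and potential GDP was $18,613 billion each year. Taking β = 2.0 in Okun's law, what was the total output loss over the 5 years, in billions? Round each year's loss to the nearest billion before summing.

Year 1992: gap = -2.0 × (7.47 - 4) = -6.94%, loss ≈ 18613 × 6.94/100 ≈ 1292.
Year 1993: gap = -2.0 × (6.92 - 4) = -5.84%, loss ≈ 18613 × 5.84/100 ≈ 1087.
Year 1994: gap = -2.0 × (5.82 - 4) = -3.64%, loss ≈ 18613 × 3.64/100 ≈ 678.
Year 1995: gap = -2.0 × (8.94 - 4) = -9.88%, loss ≈ 18613 × 9.88/100 ≈ 1839.
Year 1996: gap = -2.0 × (7.86 - 4) = -7.72%, loss ≈ 18613 × 7.72/100 ≈ 1437.
Total lost output = 1292 + 1087 + 678 + 1839 + 1437 = 6333 billion.

$6,333 billion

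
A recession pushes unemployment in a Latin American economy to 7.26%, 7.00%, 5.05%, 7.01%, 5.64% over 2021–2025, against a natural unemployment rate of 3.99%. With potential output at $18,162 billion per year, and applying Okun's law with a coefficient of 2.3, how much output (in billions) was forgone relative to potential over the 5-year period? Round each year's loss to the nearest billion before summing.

Year 2021: gap = -2.3 × (7.26 - 3.99) = -7.521%, loss ≈ 18162 × 7.521/100 ≈ 1366.
Year 2022: gap = -2.3 × (7 - 3.99) = -6.923%, loss ≈ 18162 × 6.923/100 ≈ 1257.
Year 2023: gap = -2.3 × (5.05 - 3.99) = -2.438%, loss ≈ 18162 × 2.438/100 ≈ 443.
Year 2024: gap = -2.3 × (7.01 - 3.99) = -6.946%, loss ≈ 18162 × 6.946/100 ≈ 1262.
Year 2025: gap = -2.3 × (5.64 - 3.99) = -3.795%, loss ≈ 18162 × 3.795/100 ≈ 689.
Total lost output = 1366 + 1257 + 443 + 1262 + 689 = 5017 billion.

$5,017 billion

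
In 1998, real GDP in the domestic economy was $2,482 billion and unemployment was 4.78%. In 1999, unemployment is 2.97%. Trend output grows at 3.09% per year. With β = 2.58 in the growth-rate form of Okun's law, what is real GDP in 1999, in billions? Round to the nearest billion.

$2,675 billion

Δu = 2.97 - 4.78 = -1.81 points.
Okun's law (growth form): g_Y = g_Y* - β × Δu = 3.09 - 2.58 × (-1.81) = 3.09 + 4.6698 = 7.7598%.
Real GDP in the next year = 2482 × (1 + 7.7598/100) = 2482 × 1.077598 ≈ 2675 billion.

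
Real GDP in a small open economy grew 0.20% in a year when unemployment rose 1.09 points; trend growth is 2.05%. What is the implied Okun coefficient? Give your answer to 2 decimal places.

β ≈ 1.70

Growth form: g_Y = g_Y* - β × Δu, so β = (g_Y* - g_Y)/Δu.
β = (2.05 - 0.2)/1.09 = 1.85/1.09 = 1.70.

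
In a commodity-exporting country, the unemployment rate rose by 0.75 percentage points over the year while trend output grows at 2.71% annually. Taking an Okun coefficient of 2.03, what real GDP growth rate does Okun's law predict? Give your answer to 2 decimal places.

Growth-rate Okun's law: g_Y = g_Y* - β × Δu.
g_Y = 2.71 - 2.03 × (0.75) = 2.71 - 1.5225 = 1.1875%, i.e. 1.19% to 2 d.p.

1.19%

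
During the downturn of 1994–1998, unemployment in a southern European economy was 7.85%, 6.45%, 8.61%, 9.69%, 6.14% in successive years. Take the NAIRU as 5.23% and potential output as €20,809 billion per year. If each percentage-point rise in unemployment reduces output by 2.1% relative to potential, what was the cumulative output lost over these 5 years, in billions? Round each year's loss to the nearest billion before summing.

Year 1994: gap = -2.1 × (7.85 - 5.23) = -5.502%, loss ≈ 20809 × 5.502/100 ≈ 1145.
Year 1995: gap = -2.1 × (6.45 - 5.23) = -2.562%, loss ≈ 20809 × 2.562/100 ≈ 533.
Year 1996: gap = -2.1 × (8.61 - 5.23) = -7.098%, loss ≈ 20809 × 7.098/100 ≈ 1477.
Year 1997: gap = -2.1 × (9.69 - 5.23) = -9.366%, loss ≈ 20809 × 9.366/100 ≈ 1949.
Year 1998: gap = -2.1 × (6.14 - 5.23) = -1.911%, loss ≈ 20809 × 1.911/100 ≈ 398.
Total lost output = 1145 + 533 + 1477 + 1949 + 398 = 5502 billion.

€5,502 billion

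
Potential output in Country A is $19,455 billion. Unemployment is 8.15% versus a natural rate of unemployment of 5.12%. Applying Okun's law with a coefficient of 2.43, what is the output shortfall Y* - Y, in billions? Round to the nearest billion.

Output gap = -2.43 × (8.15 - 5.12) = -2.43 × 3.03 = -7.3629%.
Actual GDP ≈ 19455 × 0.926371 ≈ 18023 billion, so the shortfall is 19455 - 18023 = 1432 billion.

$1,432 billion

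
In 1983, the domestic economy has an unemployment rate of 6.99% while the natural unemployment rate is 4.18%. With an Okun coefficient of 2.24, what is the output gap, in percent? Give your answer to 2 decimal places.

-6.29%

The unemployment gap is 6.99 - 4.18 = 2.81 percentage points.
Okun's law gives an output gap of -2.24 × 2.81 = -6.2944%, i.e. 6.29% below potential.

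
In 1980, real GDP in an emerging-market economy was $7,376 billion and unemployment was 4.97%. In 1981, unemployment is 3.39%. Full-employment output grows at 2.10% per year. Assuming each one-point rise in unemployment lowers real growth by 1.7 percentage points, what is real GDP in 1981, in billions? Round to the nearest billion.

$7,729 billion

Δu = 3.39 - 4.97 = -1.58 points.
Okun's law (growth form): g_Y = g_Y* - β × Δu = 2.10 - 1.7 × (-1.58) = 2.1 + 2.686 = 4.786%.
Real GDP in the next year = 7376 × (1 + 4.786/100) = 7376 × 1.04786 ≈ 7729 billion.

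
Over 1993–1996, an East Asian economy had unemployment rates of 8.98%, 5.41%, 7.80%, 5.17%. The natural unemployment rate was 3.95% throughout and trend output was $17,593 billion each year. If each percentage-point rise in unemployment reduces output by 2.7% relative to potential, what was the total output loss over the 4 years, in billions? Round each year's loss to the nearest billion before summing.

Year 1993: gap = -2.7 × (8.98 - 3.95) = -13.581%, loss ≈ 17593 × 13.581/100 ≈ 2389.
Year 1994: gap = -2.7 × (5.41 - 3.95) = -3.942%, loss ≈ 17593 × 3.942/100 ≈ 694.
Year 1995: gap = -2.7 × (7.8 - 3.95) = -10.395%, loss ≈ 17593 × 10.395/100 ≈ 1829.
Year 1996: gap = -2.7 × (5.17 - 3.95) = -3.294%, loss ≈ 17593 × 3.294/100 ≈ 580.
Total lost output = 2389 + 694 + 1829 + 580 = 5492 billion.

$5,492 billion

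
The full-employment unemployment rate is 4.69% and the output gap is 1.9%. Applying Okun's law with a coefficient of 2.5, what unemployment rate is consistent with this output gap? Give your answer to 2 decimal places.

From Okun's law, u - u* = -(output gap)/β = -(1.9)/2.5 = -0.76 points.
So u = 4.69 - 0.76 = 3.93%.

3.93%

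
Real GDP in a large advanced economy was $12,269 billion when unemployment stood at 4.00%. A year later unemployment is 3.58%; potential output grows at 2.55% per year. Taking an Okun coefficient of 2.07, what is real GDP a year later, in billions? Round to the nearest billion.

$12,689 billion

Δu = 3.58 - 4 = -0.42 points.
Okun's law (growth form): g_Y = g_Y* - β × Δu = 2.55 - 2.07 × (-0.42) = 2.55 + 0.8694 = 3.4194%.
Real GDP in the next year = 12269 × (1 + 3.4194/100) = 12269 × 1.034194 ≈ 12689 billion.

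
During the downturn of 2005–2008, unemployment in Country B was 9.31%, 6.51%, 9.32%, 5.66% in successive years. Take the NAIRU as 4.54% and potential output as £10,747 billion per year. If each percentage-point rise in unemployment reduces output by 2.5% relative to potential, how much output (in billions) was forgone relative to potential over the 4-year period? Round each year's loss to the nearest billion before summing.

£3,396 billion

Year 2005: gap = -2.5 × (9.31 - 4.54) = -11.925%, loss ≈ 10747 × 11.925/100 ≈ 1282.
Year 2006: gap = -2.5 × (6.51 - 4.54) = -4.925%, loss ≈ 10747 × 4.925/100 ≈ 529.
Year 2007: gap = -2.5 × (9.32 - 4.54) = -11.95%, loss ≈ 10747 × 11.95/100 ≈ 1284.
Year 2008: gap = -2.5 × (5.66 - 4.54) = -2.8%, loss ≈ 10747 × 2.8/100 ≈ 301.
Total lost output = 1282 + 529 + 1284 + 301 = 3396 billion.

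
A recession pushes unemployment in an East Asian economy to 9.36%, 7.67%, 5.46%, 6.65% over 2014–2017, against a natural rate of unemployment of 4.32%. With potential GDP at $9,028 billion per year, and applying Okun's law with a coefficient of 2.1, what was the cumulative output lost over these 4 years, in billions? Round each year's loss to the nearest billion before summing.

$2,249 billion

Year 2014: gap = -2.1 × (9.36 - 4.32) = -10.584%, loss ≈ 9028 × 10.584/100 ≈ 956.
Year 2015: gap = -2.1 × (7.67 - 4.32) = -7.035%, loss ≈ 9028 × 7.035/100 ≈ 635.
Year 2016: gap = -2.1 × (5.46 - 4.32) = -2.394%, loss ≈ 9028 × 2.394/100 ≈ 216.
Year 2017: gap = -2.1 × (6.65 - 4.32) = -4.893%, loss ≈ 9028 × 4.893/100 ≈ 442.
Total lost output = 956 + 635 + 216 + 442 = 2249 billion.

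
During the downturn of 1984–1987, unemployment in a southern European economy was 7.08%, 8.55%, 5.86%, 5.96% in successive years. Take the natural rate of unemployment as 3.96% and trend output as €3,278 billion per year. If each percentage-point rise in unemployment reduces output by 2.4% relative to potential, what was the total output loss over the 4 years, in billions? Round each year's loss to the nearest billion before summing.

Year 1984: gap = -2.4 × (7.08 - 3.96) = -7.488%, loss ≈ 3278 × 7.488/100 ≈ 245.
Year 1985: gap = -2.4 × (8.55 - 3.96) = -11.016%, loss ≈ 3278 × 11.016/100 ≈ 361.
Year 1986: gap = -2.4 × (5.86 - 3.96) = -4.56%, loss ≈ 3278 × 4.56/100 ≈ 149.
Year 1987: gap = -2.4 × (5.96 - 3.96) = -4.8%, loss ≈ 3278 × 4.8/100 ≈ 157.
Total lost output = 245 + 361 + 149 + 157 = 912 billion.

€912 billion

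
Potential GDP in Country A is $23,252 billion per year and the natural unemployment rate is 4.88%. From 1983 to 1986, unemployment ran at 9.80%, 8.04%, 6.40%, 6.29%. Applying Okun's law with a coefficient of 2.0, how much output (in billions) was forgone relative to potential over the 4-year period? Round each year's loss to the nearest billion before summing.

Year 1983: gap = -2.0 × (9.8 - 4.88) = -9.84%, loss ≈ 23252 × 9.84/100 ≈ 2288.
Year 1984: gap = -2.0 × (8.04 - 4.88) = -6.32%, loss ≈ 23252 × 6.32/100 ≈ 1470.
Year 1985: gap = -2.0 × (6.4 - 4.88) = -3.04%, loss ≈ 23252 × 3.04/100 ≈ 707.
Year 1986: gap = -2.0 × (6.29 - 4.88) = -2.82%, loss ≈ 23252 × 2.82/100 ≈ 656.
Total lost output = 2288 + 1470 + 707 + 656 = 5121 billion.

$5,121 billion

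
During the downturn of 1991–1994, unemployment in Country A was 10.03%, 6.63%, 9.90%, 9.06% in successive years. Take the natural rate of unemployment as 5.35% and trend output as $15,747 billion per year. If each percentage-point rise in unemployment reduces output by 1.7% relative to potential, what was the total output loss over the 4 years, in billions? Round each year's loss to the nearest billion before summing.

$3,807 billion

Year 1991: gap = -1.7 × (10.03 - 5.35) = -7.956%, loss ≈ 15747 × 7.956/100 ≈ 1253.
Year 1992: gap = -1.7 × (6.63 - 5.35) = -2.176%, loss ≈ 15747 × 2.176/100 ≈ 343.
Year 1993: gap = -1.7 × (9.9 - 5.35) = -7.735%, loss ≈ 15747 × 7.735/100 ≈ 1218.
Year 1994: gap = -1.7 × (9.06 - 5.35) = -6.307%, loss ≈ 15747 × 6.307/100 ≈ 993.
Total lost output = 1253 + 343 + 1218 + 993 = 3807 billion.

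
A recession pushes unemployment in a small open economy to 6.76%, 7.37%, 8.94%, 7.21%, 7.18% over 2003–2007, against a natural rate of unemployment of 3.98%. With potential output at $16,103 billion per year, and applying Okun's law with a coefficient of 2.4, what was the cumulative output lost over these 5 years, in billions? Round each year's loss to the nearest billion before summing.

$6,786 billion

Year 2003: gap = -2.4 × (6.76 - 3.98) = -6.672%, loss ≈ 16103 × 6.672/100 ≈ 1074.
Year 2004: gap = -2.4 × (7.37 - 3.98) = -8.136%, loss ≈ 16103 × 8.136/100 ≈ 1310.
Year 2005: gap = -2.4 × (8.94 - 3.98) = -11.904%, loss ≈ 16103 × 11.904/100 ≈ 1917.
Year 2006: gap = -2.4 × (7.21 - 3.98) = -7.752%, loss ≈ 16103 × 7.752/100 ≈ 1248.
Year 2007: gap = -2.4 × (7.18 - 3.98) = -7.68%, loss ≈ 16103 × 7.68/100 ≈ 1237.
Total lost output = 1074 + 1310 + 1917 + 1248 + 1237 = 6786 billion.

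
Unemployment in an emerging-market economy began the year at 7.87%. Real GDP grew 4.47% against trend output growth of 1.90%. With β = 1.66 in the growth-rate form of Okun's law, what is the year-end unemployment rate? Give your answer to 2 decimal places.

Growth-rate Okun's law: g_Y = g_Y* - β × Δu, so Δu = (g_Y* - g_Y)/β.
Δu = (1.9 - 4.47)/1.66 = -2.57/1.66 = -1.55 percentage points.
Year-end unemployment = 7.87 - 1.55 = 6.32%.

6.32%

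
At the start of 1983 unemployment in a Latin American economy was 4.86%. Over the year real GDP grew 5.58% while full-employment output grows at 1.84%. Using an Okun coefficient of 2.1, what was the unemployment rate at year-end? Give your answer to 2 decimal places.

Growth-rate Okun's law: g_Y = g_Y* - β × Δu, so Δu = (g_Y* - g_Y)/β.
Δu = (1.84 - 5.58)/2.1 = -3.74/2.1 = -1.78 percentage points.
Year-end unemployment = 4.86 - 1.78 = 3.08%.

3.08%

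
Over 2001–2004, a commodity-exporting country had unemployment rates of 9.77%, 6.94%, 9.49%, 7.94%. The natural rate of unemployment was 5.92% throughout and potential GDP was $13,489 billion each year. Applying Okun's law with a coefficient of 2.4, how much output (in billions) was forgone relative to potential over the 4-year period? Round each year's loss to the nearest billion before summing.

Year 2001: gap = -2.4 × (9.77 - 5.92) = -9.24%, loss ≈ 13489 × 9.24/100 ≈ 1246.
Year 2002: gap = -2.4 × (6.94 - 5.92) = -2.448%, loss ≈ 13489 × 2.448/100 ≈ 330.
Year 2003: gap = -2.4 × (9.49 - 5.92) = -8.568%, loss ≈ 13489 × 8.568/100 ≈ 1156.
Year 2004: gap = -2.4 × (7.94 - 5.92) = -4.848%, loss ≈ 13489 × 4.848/100 ≈ 654.
Total lost output = 1246 + 330 + 1156 + 654 = 3386 billion.

$3,386 billion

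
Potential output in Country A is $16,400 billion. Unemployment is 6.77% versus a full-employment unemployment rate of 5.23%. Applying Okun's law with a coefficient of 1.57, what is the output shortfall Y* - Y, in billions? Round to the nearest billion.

Output gap = -1.57 × (6.77 - 5.23) = -1.57 × 1.54 = -2.4178%.
Actual GDP ≈ 16400 × 0.975822 ≈ 16003 billion, so the shortfall is 16400 - 16003 = 397 billion.

$397 billion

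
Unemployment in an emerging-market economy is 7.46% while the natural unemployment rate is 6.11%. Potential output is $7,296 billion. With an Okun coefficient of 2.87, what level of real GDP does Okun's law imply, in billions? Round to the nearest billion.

Unemployment gap = 7.46 - 6.11 = 1.35 points, so the output gap is -2.87 × 1.35 = -3.8745%.
Actual GDP = 7296 × (1 - 3.8745/100) = 7296 × 0.961255 ≈ 7013 billion.

$7,013 billion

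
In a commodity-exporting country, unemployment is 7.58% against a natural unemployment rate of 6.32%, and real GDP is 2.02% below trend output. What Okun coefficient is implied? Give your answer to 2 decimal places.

β ≈ 1.60

Okun's law: output gap = -β × (u - u*).
-2.02 = -β × (7.58 - 6.32) = -β × 1.26, so β = 2.02/1.26 = 1.60.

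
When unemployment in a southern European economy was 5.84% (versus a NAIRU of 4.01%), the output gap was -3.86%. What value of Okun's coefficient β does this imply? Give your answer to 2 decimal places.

Okun's law: output gap = -β × (u - u*).
-3.86 = -β × (5.84 - 4.01) = -β × 1.83, so β = 3.86/1.83 = 2.11.

β ≈ 2.11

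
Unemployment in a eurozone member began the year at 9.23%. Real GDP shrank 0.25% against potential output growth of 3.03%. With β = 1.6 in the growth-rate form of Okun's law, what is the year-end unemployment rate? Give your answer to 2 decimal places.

Growth-rate Okun's law: g_Y = g_Y* - β × Δu, so Δu = (g_Y* - g_Y)/β.
Δu = (3.03 + 0.25)/1.6 = 3.28/1.6 = 2.05 percentage points.
Year-end unemployment = 9.23 + 2.05 = 11.28%.

11.28%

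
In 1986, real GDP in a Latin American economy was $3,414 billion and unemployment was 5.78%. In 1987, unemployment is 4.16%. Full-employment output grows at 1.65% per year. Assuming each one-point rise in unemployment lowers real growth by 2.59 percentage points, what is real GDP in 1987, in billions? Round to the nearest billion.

$3,614 billion

Δu = 4.16 - 5.78 = -1.62 points.
Okun's law (growth form): g_Y = g_Y* - β × Δu = 1.65 - 2.59 × (-1.62) = 1.65 + 4.1958 = 5.8458%.
Real GDP in the next year = 3414 × (1 + 5.8458/100) = 3414 × 1.058458 ≈ 3614 billion.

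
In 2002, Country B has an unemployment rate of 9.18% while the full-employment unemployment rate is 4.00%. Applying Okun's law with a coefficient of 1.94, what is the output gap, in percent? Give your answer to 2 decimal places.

-10.05%

The unemployment gap is 9.18 - 4 = 5.18 percentage points.
Okun's law gives an output gap of -1.94 × 5.18 = -10.0492%, i.e. 10.05% below potential.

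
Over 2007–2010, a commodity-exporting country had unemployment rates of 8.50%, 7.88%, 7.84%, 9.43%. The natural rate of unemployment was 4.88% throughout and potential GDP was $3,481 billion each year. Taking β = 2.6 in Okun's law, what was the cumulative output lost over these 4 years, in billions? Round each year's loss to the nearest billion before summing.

Year 2007: gap = -2.6 × (8.5 - 4.88) = -9.412%, loss ≈ 3481 × 9.412/100 ≈ 328.
Year 2008: gap = -2.6 × (7.88 - 4.88) = -7.8%, loss ≈ 3481 × 7.8/100 ≈ 272.
Year 2009: gap = -2.6 × (7.84 - 4.88) = -7.696%, loss ≈ 3481 × 7.696/100 ≈ 268.
Year 2010: gap = -2.6 × (9.43 - 4.88) = -11.83%, loss ≈ 3481 × 11.83/100 ≈ 412.
Total lost output = 328 + 272 + 268 + 412 = 1280 billion.

$1,280 billion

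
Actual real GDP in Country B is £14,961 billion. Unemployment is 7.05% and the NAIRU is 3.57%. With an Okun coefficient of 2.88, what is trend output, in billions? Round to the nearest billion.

£16,627 billion

Unemployment gap = 7.05 - 3.57 = 3.48 points, so output gap = -2.88 × 3.48 = -10.0224%.
Since Y = Y* × (1 + gap/100), Y* = 14961/0.899776 ≈ 16627 billion.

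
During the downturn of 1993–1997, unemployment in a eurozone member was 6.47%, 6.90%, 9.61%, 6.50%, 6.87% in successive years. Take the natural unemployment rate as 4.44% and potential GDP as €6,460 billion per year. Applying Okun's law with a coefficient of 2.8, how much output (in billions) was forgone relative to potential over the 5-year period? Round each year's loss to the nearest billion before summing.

Year 1993: gap = -2.8 × (6.47 - 4.44) = -5.684%, loss ≈ 6460 × 5.684/100 ≈ 367.
Year 1994: gap = -2.8 × (6.9 - 4.44) = -6.888%, loss ≈ 6460 × 6.888/100 ≈ 445.
Year 1995: gap = -2.8 × (9.61 - 4.44) = -14.476%, loss ≈ 6460 × 14.476/100 ≈ 935.
Year 1996: gap = -2.8 × (6.5 - 4.44) = -5.768%, loss ≈ 6460 × 5.768/100 ≈ 373.
Year 1997: gap = -2.8 × (6.87 - 4.44) = -6.804%, loss ≈ 6460 × 6.804/100 ≈ 440.
Total lost output = 367 + 445 + 935 + 373 + 440 = 2560 billion.

€2,560 billion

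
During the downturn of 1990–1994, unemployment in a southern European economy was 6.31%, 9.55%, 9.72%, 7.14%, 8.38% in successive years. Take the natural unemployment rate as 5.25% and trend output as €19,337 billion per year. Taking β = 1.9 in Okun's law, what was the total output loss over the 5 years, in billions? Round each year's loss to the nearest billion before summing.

€5,455 billion

Year 1990: gap = -1.9 × (6.31 - 5.25) = -2.014%, loss ≈ 19337 × 2.014/100 ≈ 389.
Year 1991: gap = -1.9 × (9.55 - 5.25) = -8.17%, loss ≈ 19337 × 8.17/100 ≈ 1580.
Year 1992: gap = -1.9 × (9.72 - 5.25) = -8.493%, loss ≈ 19337 × 8.493/100 ≈ 1642.
Year 1993: gap = -1.9 × (7.14 - 5.25) = -3.591%, loss ≈ 19337 × 3.591/100 ≈ 694.
Year 1994: gap = -1.9 × (8.38 - 5.25) = -5.947%, loss ≈ 19337 × 5.947/100 ≈ 1150.
Total lost output = 389 + 1580 + 1642 + 694 + 1150 = 5455 billion.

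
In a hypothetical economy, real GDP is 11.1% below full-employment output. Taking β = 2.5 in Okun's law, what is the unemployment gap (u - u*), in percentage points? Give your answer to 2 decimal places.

4.44 percentage points

Okun's law: output gap = -β × (u - u*), so u - u* = -(output gap)/β.
u - u* = -(-11.1)/2.5 = 4.44 percentage points.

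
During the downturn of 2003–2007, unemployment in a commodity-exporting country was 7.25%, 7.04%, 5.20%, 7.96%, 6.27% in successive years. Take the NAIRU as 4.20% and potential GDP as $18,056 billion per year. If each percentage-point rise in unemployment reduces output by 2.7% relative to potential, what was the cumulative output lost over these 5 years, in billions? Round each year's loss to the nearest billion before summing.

Year 2003: gap = -2.7 × (7.25 - 4.2) = -8.235%, loss ≈ 18056 × 8.235/100 ≈ 1487.
Year 2004: gap = -2.7 × (7.04 - 4.2) = -7.668%, loss ≈ 18056 × 7.668/100 ≈ 1385.
Year 2005: gap = -2.7 × (5.2 - 4.2) = -2.7%, loss ≈ 18056 × 2.7/100 ≈ 488.
Year 2006: gap = -2.7 × (7.96 - 4.2) = -10.152%, loss ≈ 18056 × 10.152/100 ≈ 1833.
Year 2007: gap = -2.7 × (6.27 - 4.2) = -5.589%, loss ≈ 18056 × 5.589/100 ≈ 1009.
Total lost output = 1487 + 1385 + 488 + 1833 + 1009 = 6202 billion.

$6,202 billion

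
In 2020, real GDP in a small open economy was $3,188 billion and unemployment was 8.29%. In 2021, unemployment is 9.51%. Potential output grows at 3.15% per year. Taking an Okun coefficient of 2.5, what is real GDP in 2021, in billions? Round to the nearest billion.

Δu = 9.51 - 8.29 = 1.22 points.
Okun's law (growth form): g_Y = g_Y* - β × Δu = 3.15 - 2.5 × (1.22) = 3.15 - 3.05 = 0.1%.
Real GDP in the next year = 3188 × (1 + 0.1/100) = 3188 × 1.001 ≈ 3191 billion.

$3,191 billion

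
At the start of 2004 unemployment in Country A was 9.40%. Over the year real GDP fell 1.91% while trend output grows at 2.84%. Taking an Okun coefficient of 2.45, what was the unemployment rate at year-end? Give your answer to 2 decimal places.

Growth-rate Okun's law: g_Y = g_Y* - β × Δu, so Δu = (g_Y* - g_Y)/β.
Δu = (2.84 + 1.91)/2.45 = 4.75/2.45 = 1.94 percentage points.
Year-end unemployment = 9.4 + 1.94 = 11.34%.

11.34%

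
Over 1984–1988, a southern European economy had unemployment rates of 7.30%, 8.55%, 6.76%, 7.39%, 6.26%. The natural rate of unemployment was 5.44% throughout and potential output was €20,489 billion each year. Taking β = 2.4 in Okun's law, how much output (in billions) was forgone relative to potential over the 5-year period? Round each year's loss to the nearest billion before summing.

€4,455 billion

Year 1984: gap = -2.4 × (7.3 - 5.44) = -4.464%, loss ≈ 20489 × 4.464/100 ≈ 915.
Year 1985: gap = -2.4 × (8.55 - 5.44) = -7.464%, loss ≈ 20489 × 7.464/100 ≈ 1529.
Year 1986: gap = -2.4 × (6.76 - 5.44) = -3.168%, loss ≈ 20489 × 3.168/100 ≈ 649.
Year 1987: gap = -2.4 × (7.39 - 5.44) = -4.68%, loss ≈ 20489 × 4.68/100 ≈ 959.
Year 1988: gap = -2.4 × (6.26 - 5.44) = -1.968%, loss ≈ 20489 × 1.968/100 ≈ 403.
Total lost output = 915 + 1529 + 649 + 959 + 403 = 4455 billion.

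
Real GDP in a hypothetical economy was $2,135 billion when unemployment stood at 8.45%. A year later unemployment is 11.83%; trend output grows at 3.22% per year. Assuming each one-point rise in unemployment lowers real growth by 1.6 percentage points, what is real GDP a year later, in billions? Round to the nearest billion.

$2,088 billion

Δu = 11.83 - 8.45 = 3.38 points.
Okun's law (growth form): g_Y = g_Y* - β × Δu = 3.22 - 1.6 × (3.38) = 3.22 - 5.408 = -2.188%.
Real GDP in the next year = 2135 × (1 - 2.188/100) = 2135 × 0.97812 ≈ 2088 billion.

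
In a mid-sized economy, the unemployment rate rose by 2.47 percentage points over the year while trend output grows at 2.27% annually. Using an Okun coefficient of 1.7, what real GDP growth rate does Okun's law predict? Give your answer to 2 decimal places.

Growth-rate Okun's law: g_Y = g_Y* - β × Δu.
g_Y = 2.27 - 1.7 × (2.47) = 2.27 - 4.199 = -1.929%, i.e. -1.93% to 2 d.p.

-1.93%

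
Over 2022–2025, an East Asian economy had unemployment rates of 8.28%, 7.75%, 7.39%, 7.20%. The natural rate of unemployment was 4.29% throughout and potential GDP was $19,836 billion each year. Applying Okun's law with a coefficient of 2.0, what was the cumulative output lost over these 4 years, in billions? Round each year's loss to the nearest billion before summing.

Year 2022: gap = -2.0 × (8.28 - 4.29) = -7.98%, loss ≈ 19836 × 7.98/100 ≈ 1583.
Year 2023: gap = -2.0 × (7.75 - 4.29) = -6.92%, loss ≈ 19836 × 6.92/100 ≈ 1373.
Year 2024: gap = -2.0 × (7.39 - 4.29) = -6.2%, loss ≈ 19836 × 6.2/100 ≈ 1230.
Year 2025: gap = -2.0 × (7.2 - 4.29) = -5.82%, loss ≈ 19836 × 5.82/100 ≈ 1154.
Total lost output = 1583 + 1373 + 1230 + 1154 = 5340 billion.

$5,340 billion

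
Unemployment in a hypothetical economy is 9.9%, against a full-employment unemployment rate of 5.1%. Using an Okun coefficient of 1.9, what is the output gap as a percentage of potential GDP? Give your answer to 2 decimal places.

The unemployment gap is 9.9 - 5.1 = 4.8 percentage points.
Okun's law gives an output gap of -1.9 × 4.8 = -9.12%, i.e. 9.12% below potential.

-9.12%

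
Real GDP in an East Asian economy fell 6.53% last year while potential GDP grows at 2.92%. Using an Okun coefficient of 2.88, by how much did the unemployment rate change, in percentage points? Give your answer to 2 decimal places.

Growth-rate Okun's law: g_Y = g_Y* - β × Δu, so Δu = (g_Y* - g_Y)/β.
Δu = (2.92 + 6.53)/2.88 = 9.45/2.88 = 3.28 percentage points.

3.28 percentage points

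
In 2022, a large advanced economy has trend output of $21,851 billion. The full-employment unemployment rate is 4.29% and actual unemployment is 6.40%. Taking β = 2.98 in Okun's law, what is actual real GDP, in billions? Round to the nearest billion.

$20,477 billion

Unemployment gap = 6.4 - 4.29 = 2.11 points, so the output gap is -2.98 × 2.11 = -6.2878%.
Actual GDP = 21851 × (1 - 6.2878/100) = 21851 × 0.937122 ≈ 20477 billion.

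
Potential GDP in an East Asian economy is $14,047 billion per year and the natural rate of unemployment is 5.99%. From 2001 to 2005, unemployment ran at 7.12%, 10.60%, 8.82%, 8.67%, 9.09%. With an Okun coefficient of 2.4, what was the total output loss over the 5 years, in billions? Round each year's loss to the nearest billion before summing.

Year 2001: gap = -2.4 × (7.12 - 5.99) = -2.712%, loss ≈ 14047 × 2.712/100 ≈ 381.
Year 2002: gap = -2.4 × (10.6 - 5.99) = -11.064%, loss ≈ 14047 × 11.064/100 ≈ 1554.
Year 2003: gap = -2.4 × (8.82 - 5.99) = -6.792%, loss ≈ 14047 × 6.792/100 ≈ 954.
Year 2004: gap = -2.4 × (8.67 - 5.99) = -6.432%, loss ≈ 14047 × 6.432/100 ≈ 904.
Year 2005: gap = -2.4 × (9.09 - 5.99) = -7.44%, loss ≈ 14047 × 7.44/100 ≈ 1045.
Total lost output = 381 + 1554 + 954 + 904 + 1045 = 4838 billion.

$4,838 billion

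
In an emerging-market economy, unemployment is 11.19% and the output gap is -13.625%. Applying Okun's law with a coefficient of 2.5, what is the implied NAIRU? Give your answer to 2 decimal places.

From Okun's law, u - u* = -(output gap)/β = -(-13.625)/2.5 = 5.45 points.
So u* = 11.19 - 5.45 = 5.74%.

5.74%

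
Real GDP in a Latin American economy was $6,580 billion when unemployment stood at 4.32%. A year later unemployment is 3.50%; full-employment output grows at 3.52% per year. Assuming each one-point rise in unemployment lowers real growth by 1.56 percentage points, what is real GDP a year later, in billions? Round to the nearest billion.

$6,896 billion

Δu = 3.5 - 4.32 = -0.82 points.
Okun's law (growth form): g_Y = g_Y* - β × Δu = 3.52 - 1.56 × (-0.82) = 3.52 + 1.2792 = 4.7992%.
Real GDP in the next year = 6580 × (1 + 4.7992/100) = 6580 × 1.047992 ≈ 6896 billion.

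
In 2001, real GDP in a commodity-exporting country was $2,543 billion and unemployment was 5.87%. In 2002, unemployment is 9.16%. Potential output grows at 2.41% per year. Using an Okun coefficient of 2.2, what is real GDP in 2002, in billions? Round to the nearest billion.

$2,420 billion

Δu = 9.16 - 5.87 = 3.29 points.
Okun's law (growth form): g_Y = g_Y* - β × Δu = 2.41 - 2.2 × (3.29) = 2.41 - 7.238 = -4.828%.
Real GDP in the next year = 2543 × (1 - 4.828/100) = 2543 × 0.95172 ≈ 2420 billion.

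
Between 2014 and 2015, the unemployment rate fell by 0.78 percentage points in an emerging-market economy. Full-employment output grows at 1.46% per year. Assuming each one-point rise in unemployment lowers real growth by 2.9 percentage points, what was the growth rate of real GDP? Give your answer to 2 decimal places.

Growth-rate Okun's law: g_Y = g_Y* - β × Δu.
g_Y = 1.46 - 2.9 × (-0.78) = 1.46 + 2.262 = 3.722%, i.e. 3.72% to 2 d.p.

3.72%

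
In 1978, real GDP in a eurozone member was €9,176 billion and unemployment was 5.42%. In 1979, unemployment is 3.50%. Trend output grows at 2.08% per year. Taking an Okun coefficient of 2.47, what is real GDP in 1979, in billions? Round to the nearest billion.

€9,802 billion

Δu = 3.5 - 5.42 = -1.92 points.
Okun's law (growth form): g_Y = g_Y* - β × Δu = 2.08 - 2.47 × (-1.92) = 2.08 + 4.7424 = 6.8224%.
Real GDP in the next year = 9176 × (1 + 6.8224/100) = 9176 × 1.068224 ≈ 9802 billion.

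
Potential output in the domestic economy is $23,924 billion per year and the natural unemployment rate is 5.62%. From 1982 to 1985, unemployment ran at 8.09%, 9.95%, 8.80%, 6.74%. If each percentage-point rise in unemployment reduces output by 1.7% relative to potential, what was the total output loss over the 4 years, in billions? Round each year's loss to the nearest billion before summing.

$4,515 billion

Year 1982: gap = -1.7 × (8.09 - 5.62) = -4.199%, loss ≈ 23924 × 4.199/100 ≈ 1005.
Year 1983: gap = -1.7 × (9.95 - 5.62) = -7.361%, loss ≈ 23924 × 7.361/100 ≈ 1761.
Year 1984: gap = -1.7 × (8.8 - 5.62) = -5.406%, loss ≈ 23924 × 5.406/100 ≈ 1293.
Year 1985: gap = -1.7 × (6.74 - 5.62) = -1.904%, loss ≈ 23924 × 1.904/100 ≈ 456.
Total lost output = 1005 + 1761 + 1293 + 456 = 4515 billion.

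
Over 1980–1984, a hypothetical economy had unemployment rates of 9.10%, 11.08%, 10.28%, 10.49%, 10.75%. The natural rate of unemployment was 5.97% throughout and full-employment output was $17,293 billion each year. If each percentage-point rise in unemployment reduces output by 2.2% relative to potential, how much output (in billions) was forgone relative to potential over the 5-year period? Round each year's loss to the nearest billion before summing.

Year 1980: gap = -2.2 × (9.1 - 5.97) = -6.886%, loss ≈ 17293 × 6.886/100 ≈ 1191.
Year 1981: gap = -2.2 × (11.08 - 5.97) = -11.242%, loss ≈ 17293 × 11.242/100 ≈ 1944.
Year 1982: gap = -2.2 × (10.28 - 5.97) = -9.482%, loss ≈ 17293 × 9.482/100 ≈ 1640.
Year 1983: gap = -2.2 × (10.49 - 5.97) = -9.944%, loss ≈ 17293 × 9.944/100 ≈ 1720.
Year 1984: gap = -2.2 × (10.75 - 5.97) = -10.516%, loss ≈ 17293 × 10.516/100 ≈ 1819.
Total lost output = 1191 + 1944 + 1640 + 1720 + 1819 = 8314 billion.

$8,314 billion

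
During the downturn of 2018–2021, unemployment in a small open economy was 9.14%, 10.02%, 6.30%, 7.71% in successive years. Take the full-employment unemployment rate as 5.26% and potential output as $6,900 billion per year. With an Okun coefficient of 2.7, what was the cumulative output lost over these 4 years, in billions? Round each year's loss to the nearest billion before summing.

$2,260 billion

Year 2018: gap = -2.7 × (9.14 - 5.26) = -10.476%, loss ≈ 6900 × 10.476/100 ≈ 723.
Year 2019: gap = -2.7 × (10.02 - 5.26) = -12.852%, loss ≈ 6900 × 12.852/100 ≈ 887.
Year 2020: gap = -2.7 × (6.3 - 5.26) = -2.808%, loss ≈ 6900 × 2.808/100 ≈ 194.
Year 2021: gap = -2.7 × (7.71 - 5.26) = -6.615%, loss ≈ 6900 × 6.615/100 ≈ 456.
Total lost output = 723 + 887 + 194 + 456 = 2260 billion.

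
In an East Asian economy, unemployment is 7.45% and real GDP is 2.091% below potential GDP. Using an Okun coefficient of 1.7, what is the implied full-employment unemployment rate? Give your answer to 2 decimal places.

6.22%

From Okun's law, u - u* = -(output gap)/β = -(-2.091)/1.7 = 1.23 points.
So u* = 7.45 - 1.23 = 6.22%.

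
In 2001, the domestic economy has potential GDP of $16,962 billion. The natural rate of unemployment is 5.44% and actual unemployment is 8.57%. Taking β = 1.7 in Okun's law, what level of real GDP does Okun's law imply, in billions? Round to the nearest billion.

$16,059 billion

Unemployment gap = 8.57 - 5.44 = 3.13 points, so the output gap is -1.7 × 3.13 = -5.321%.
Actual GDP = 16962 × (1 - 5.321/100) = 16962 × 0.94679 ≈ 16059 billion.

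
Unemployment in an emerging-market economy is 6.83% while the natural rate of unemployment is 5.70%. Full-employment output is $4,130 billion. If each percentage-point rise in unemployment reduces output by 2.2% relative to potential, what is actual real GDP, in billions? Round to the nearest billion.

$4,027 billion

Unemployment gap = 6.83 - 5.7 = 1.13 points, so the output gap is -2.2 × 1.13 = -2.486%.
Actual GDP = 4130 × (1 - 2.486/100) = 4130 × 0.97514 ≈ 4027 billion.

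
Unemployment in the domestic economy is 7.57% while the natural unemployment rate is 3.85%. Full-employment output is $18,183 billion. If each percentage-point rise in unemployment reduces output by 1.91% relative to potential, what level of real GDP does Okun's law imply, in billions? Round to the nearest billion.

$16,891 billion

Unemployment gap = 7.57 - 3.85 = 3.72 points, so the output gap is -1.91 × 3.72 = -7.1052%.
Actual GDP = 18183 × (1 - 7.1052/100) = 18183 × 0.928948 ≈ 16891 billion.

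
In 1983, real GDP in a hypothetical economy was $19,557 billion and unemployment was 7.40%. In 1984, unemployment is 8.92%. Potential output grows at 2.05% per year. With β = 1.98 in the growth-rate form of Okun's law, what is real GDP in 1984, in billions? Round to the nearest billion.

Δu = 8.92 - 7.4 = 1.52 points.
Okun's law (growth form): g_Y = g_Y* - β × Δu = 2.05 - 1.98 × (1.52) = 2.05 - 3.0096 = -0.9596%.
Real GDP in the next year = 19557 × (1 - 0.9596/100) = 19557 × 0.990404 ≈ 19369 billion.

$19,369 billion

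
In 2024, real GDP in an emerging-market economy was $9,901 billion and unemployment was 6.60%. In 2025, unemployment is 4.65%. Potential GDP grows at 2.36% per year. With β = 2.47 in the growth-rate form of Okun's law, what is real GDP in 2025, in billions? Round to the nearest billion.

Δu = 4.65 - 6.6 = -1.95 points.
Okun's law (growth form): g_Y = g_Y* - β × Δu = 2.36 - 2.47 × (-1.95) = 2.36 + 4.8165 = 7.1765%.
Real GDP in the next year = 9901 × (1 + 7.1765/100) = 9901 × 1.071765 ≈ 10612 billion.

$10,612 billion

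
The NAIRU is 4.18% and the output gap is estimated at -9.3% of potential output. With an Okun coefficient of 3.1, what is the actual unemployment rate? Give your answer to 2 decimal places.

7.18%

From Okun's law, u - u* = -(output gap)/β = -(-9.3)/3.1 = 3 points.
So u = 4.18 + 3 = 7.18%.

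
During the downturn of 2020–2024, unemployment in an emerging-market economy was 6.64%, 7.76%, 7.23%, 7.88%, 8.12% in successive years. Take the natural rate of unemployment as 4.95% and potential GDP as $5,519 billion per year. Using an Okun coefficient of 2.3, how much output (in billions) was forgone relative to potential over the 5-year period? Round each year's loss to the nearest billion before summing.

Year 2020: gap = -2.3 × (6.64 - 4.95) = -3.887%, loss ≈ 5519 × 3.887/100 ≈ 215.
Year 2021: gap = -2.3 × (7.76 - 4.95) = -6.463%, loss ≈ 5519 × 6.463/100 ≈ 357.
Year 2022: gap = -2.3 × (7.23 - 4.95) = -5.244%, loss ≈ 5519 × 5.244/100 ≈ 289.
Year 2023: gap = -2.3 × (7.88 - 4.95) = -6.739%, loss ≈ 5519 × 6.739/100 ≈ 372.
Year 2024: gap = -2.3 × (8.12 - 4.95) = -7.291%, loss ≈ 5519 × 7.291/100 ≈ 402.
Total lost output = 215 + 357 + 289 + 372 + 402 = 1635 billion.

$1,635 billion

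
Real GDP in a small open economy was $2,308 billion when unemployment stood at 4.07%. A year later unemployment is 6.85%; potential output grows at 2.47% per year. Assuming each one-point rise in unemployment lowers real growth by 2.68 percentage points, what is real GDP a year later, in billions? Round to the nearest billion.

$2,193 billion

Δu = 6.85 - 4.07 = 2.78 points.
Okun's law (growth form): g_Y = g_Y* - β × Δu = 2.47 - 2.68 × (2.78) = 2.47 - 7.4504 = -4.9804%.
Real GDP in the next year = 2308 × (1 - 4.9804/100) = 2308 × 0.950196 ≈ 2193 billion.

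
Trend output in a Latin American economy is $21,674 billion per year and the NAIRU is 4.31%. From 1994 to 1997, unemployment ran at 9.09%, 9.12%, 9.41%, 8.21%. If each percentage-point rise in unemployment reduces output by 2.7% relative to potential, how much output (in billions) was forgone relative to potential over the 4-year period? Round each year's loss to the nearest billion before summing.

Year 1994: gap = -2.7 × (9.09 - 4.31) = -12.906%, loss ≈ 21674 × 12.906/100 ≈ 2797.
Year 1995: gap = -2.7 × (9.12 - 4.31) = -12.987%, loss ≈ 21674 × 12.987/100 ≈ 2815.
Year 1996: gap = -2.7 × (9.41 - 4.31) = -13.77%, loss ≈ 21674 × 13.77/100 ≈ 2985.
Year 1997: gap = -2.7 × (8.21 - 4.31) = -10.53%, loss ≈ 21674 × 10.53/100 ≈ 2282.
Total lost output = 2797 + 2815 + 2985 + 2282 = 10879 billion.

$10,879 billion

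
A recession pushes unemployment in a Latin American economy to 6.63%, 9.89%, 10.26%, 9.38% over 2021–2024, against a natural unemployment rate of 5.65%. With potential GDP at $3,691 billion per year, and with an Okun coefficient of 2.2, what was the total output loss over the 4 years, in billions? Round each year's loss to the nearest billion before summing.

Year 2021: gap = -2.2 × (6.63 - 5.65) = -2.156%, loss ≈ 3691 × 2.156/100 ≈ 80.
Year 2022: gap = -2.2 × (9.89 - 5.65) = -9.328%, loss ≈ 3691 × 9.328/100 ≈ 344.
Year 2023: gap = -2.2 × (10.26 - 5.65) = -10.142%, loss ≈ 3691 × 10.142/100 ≈ 374.
Year 2024: gap = -2.2 × (9.38 - 5.65) = -8.206%, loss ≈ 3691 × 8.206/100 ≈ 303.
Total lost output = 80 + 344 + 374 + 303 = 1101 billion.

$1,101 billion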